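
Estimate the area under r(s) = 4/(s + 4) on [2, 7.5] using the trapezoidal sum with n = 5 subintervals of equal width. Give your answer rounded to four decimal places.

Δs = (7.5 − 2)/5 = 1.1.
r(2) = 2/3, r(3.1) = 40/71, r(4.2) = 20/41, r(5.3) = 40/93, r(6.4) = 5/13, r(7.5) = 8/23.
T_5 = (Δs/2)·[r(s_0) + 2r(s_1) + ... + 2r(s_{4}) + r(s_5)].
Sum ≈ 2.6105.

2.6105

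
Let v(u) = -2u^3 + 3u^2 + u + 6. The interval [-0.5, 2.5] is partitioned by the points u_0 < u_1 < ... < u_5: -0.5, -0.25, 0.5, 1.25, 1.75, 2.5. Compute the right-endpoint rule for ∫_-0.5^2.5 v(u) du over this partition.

12.875

Subinterval widths: 0.25, 0.75, 0.75, 0.5, 0.75.
Right endpoints: -0.25, 0.5, 1.25, 1.75, 2.5.
v(-0.25) = 5.96875, v(0.5) = 7, v(1.25) = 8.03125, v(1.75) = 6.21875, v(2.5) = -4.
Sum = Σ Δu_i · v(u_i).
Sum = 12.875.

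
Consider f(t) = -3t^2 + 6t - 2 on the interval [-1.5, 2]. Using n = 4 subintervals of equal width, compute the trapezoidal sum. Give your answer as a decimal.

-14.46484375

Δt = (2 − (-1.5))/4 = 0.875.
f(-1.5) = -17.75, f(-0.625) = -6.921875, f(0.25) = -0.6875, f(1.125) = 0.953125, f(2) = -2.
T_4 = (Δt/2)·[f(t_0) + 2f(t_1) + 2f(t_2) + 2f(t_3) + f(t_4)].
Sum = -14.46484375.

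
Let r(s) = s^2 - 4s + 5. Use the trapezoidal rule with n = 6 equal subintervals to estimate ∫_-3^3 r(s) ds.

Δs = (3 − (-3))/6 = 1.
r(-3) = 26, r(-2) = 17, r(-1) = 10, r(0) = 5, r(1) = 2, r(2) = 1, r(3) = 2.
T_6 = (Δs/2)·[r(s_0) + 2r(s_1) + ... + 2r(s_{5}) + r(s_6)].
Sum = 49.

49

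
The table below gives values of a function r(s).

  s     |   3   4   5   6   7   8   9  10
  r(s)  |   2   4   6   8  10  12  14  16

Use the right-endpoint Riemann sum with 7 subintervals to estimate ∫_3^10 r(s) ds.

Δs = 1.
Sum = 1·[4 + 6 + 8 + 10 + 12 + 14 + 16] = 70.

70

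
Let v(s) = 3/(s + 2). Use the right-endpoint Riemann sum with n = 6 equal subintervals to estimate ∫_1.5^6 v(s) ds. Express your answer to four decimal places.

Δs = (6 − 1.5)/6 = 0.75.
Right endpoints: 2.25, 3, 3.75, 4.5, 5.25, 6.
v(2.25) = 12/17, v(3) = 0.6, v(3.75) = 12/23, v(4.5) = 6/13, v(5.25) = 12/29, v(6) = 0.375.
Sum = Δs · [v(2.25) + v(3) + v(3.75) + ...].
Sum ≈ 2.3085.

2.3085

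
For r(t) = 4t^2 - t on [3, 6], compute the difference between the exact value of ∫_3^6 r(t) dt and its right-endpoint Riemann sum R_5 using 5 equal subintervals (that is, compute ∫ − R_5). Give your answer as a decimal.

Exact integral: ∫_3^6 r(t) dt = 238.5.
R_5 = 270.72.
Error = 238.5 − 270.72 = -32.22.

-32.22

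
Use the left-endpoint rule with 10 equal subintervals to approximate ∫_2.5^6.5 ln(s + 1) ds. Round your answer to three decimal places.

Δs = (6.5 − 2.5)/10 = 0.4.
Left endpoints: 2.5, 2.9, 3.3, 3.7, 4.1, 4.5, 4.9, 5.3, 5.7, 6.1.
f(2.5) ≈ 1.253, f(2.9) ≈ 1.361, f(3.3) ≈ 1.459, f(3.7) ≈ 1.548, f(4.1) ≈ 1.629, f(4.5) ≈ 1.705, f(4.9) ≈ 1.775, f(5.3) ≈ 1.841, f(5.7) ≈ 1.902, f(6.1) ≈ 1.960.
Sum = Δs · [f(2.5) + f(2.9) + f(3.3) + ...].
Sum ≈ 6.573.

6.573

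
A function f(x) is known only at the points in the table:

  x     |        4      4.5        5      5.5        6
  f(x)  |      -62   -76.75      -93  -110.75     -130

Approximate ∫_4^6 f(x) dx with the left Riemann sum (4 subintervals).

Δx = 0.5.
Sum = 0.5·[(-62) + (-76.75) + (-93) + (-110.75)] = -171.25.

-171.25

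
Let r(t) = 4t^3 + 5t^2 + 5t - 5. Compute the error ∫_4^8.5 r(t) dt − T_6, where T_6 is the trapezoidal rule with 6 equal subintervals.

Exact integral: ∫_4^8.5 r(t) dt = 5999.0625.
T_6 = 6032.8125.
Error = 5999.0625 − 6032.8125 = -33.75.

-33.75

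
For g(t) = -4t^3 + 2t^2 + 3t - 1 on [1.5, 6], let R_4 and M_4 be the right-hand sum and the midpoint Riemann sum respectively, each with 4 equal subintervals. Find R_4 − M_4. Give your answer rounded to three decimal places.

R_4 = -1576.72265625.
M_4 ≈ -1082.65430.
R_4 − M_4 ≈ -494.068.

-494.068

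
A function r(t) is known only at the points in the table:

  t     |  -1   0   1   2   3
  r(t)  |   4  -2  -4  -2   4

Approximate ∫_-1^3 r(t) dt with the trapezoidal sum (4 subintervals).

-4

Δt = 1.
T_4 = (1/2)·[4 + 2·(-2) + 2·(-4) + 2·(-2) + 4] = -4.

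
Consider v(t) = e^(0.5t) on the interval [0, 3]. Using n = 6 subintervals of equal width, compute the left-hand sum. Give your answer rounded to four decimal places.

6.1292

Δt = (3 − 0)/6 = 0.5.
Left endpoints: 0, 0.5, 1, 1.5, 2, 2.5.
v(0) ≈ 1.0000, v(0.5) ≈ 1.2840, v(1) ≈ 1.6487, v(1.5) ≈ 2.1170, v(2) ≈ 2.7183, v(2.5) ≈ 3.4903.
Sum = Δt · [v(0) + v(0.5) + v(1) + ...].
Sum ≈ 6.1292.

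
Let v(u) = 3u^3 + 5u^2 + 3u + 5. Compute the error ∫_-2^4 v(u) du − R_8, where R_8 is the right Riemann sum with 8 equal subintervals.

Exact integral: ∫_-2^4 v(u) du = 348.
R_8 = 466.125.
Error = 348 − 466.125 = -118.125.

-118.125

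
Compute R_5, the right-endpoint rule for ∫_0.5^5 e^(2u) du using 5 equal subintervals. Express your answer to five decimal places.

23746.67109

Δu = (5 − 0.5)/5 = 0.9.
Right endpoints: 1.4, 2.3, 3.2, 4.1, 5.
f(1.4) ≈ 16.44465, f(2.3) ≈ 99.48432, f(3.2) ≈ 601.84504, f(4.1) ≈ 3640.95031, f(5) ≈ 22026.46579.
Sum = Δu · [f(1.4) + f(2.3) + f(3.2) + f(4.1) + f(5)].
Sum ≈ 23746.67109.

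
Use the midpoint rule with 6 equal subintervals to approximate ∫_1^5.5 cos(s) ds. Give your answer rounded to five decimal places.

Δs = (5.5 − 1)/6 = 0.75.
Midpoints: 1.375, 2.125, 2.875, 3.625, 4.375, 5.125.
f(1.375) ≈ 0.19455, f(2.125) ≈ -0.52627, f(2.875) ≈ -0.96467, f(3.625) ≈ -0.88542, f(4.375) ≈ -0.33102, f(5.125) ≈ 0.40100.
Sum = Δs · [f(1.375) + f(2.125) + f(2.875) + ...].
Sum ≈ -1.58387.

-1.58387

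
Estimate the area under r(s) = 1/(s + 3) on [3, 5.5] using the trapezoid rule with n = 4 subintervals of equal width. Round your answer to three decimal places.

Δs = (5.5 − 3)/4 = 0.625.
r(3) = 1/6, r(3.625) = 8/53, r(4.25) = 4/29, r(4.875) = 8/63, r(5.5) = 2/17.
T_4 = (Δs/2)·[r(s_0) + 2r(s_1) + 2r(s_2) + 2r(s_3) + r(s_4)].
Sum ≈ 0.349.

0.349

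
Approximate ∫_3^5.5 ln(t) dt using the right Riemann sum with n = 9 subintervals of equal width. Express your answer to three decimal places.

Δt = (5.5 − 3)/9 = 5/18.
Right endpoints: 59/18, 32/9, 23/6, 37/9, 79/18, 14/3, 89/18, 47/9, 5.5.
f(59/18) ≈ 1.187, f(32/9) ≈ 1.269, f(23/6) ≈ 1.344, f(37/9) ≈ 1.414, f(79/18) ≈ 1.479, f(14/3) ≈ 1.540, f(89/18) ≈ 1.598, f(47/9) ≈ 1.653, f(5.5) ≈ 1.705.
Sum = Δt · [f(59/18) + f(32/9) + f(23/6) + ...].
Sum ≈ 3.663.

3.663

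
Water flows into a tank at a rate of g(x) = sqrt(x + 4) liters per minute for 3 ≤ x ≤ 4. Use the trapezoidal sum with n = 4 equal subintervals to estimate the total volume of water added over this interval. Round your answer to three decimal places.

Δx = (4 − 3)/4 = 0.25.
g(3) ≈ 2.646, g(3.25) ≈ 2.693, g(3.5) ≈ 2.739, g(3.75) ≈ 2.784, g(4) ≈ 2.828.
T_4 = (Δx/2)·[g(x_0) + 2g(x_1) + 2g(x_2) + 2g(x_3) + g(x_4)].
Sum ≈ 2.738.

2.738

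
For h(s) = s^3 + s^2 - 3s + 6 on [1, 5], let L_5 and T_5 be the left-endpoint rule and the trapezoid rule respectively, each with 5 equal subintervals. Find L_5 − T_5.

-54.4

L_5 = 135.2.
T_5 = 189.6.
L_5 − T_5 = -54.4.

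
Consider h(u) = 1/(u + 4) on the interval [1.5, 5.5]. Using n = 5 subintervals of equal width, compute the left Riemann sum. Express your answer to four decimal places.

Δu = (5.5 − 1.5)/5 = 0.8.
Left endpoints: 1.5, 2.3, 3.1, 3.9, 4.7.
h(1.5) = 2/11, h(2.3) = 10/63, h(3.1) = 10/71, h(3.9) = 10/79, h(4.7) = 10/87.
Sum = Δu · [h(1.5) + h(2.3) + h(3.1) + h(3.9) + h(4.7)].
Sum ≈ 0.5783.

0.5783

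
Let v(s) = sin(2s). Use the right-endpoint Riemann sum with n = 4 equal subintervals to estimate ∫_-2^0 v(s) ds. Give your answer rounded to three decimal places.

Δs = (0 − (-2))/4 = 0.5.
Right endpoints: -1.5, -1, -0.5, 0.
v(-1.5) ≈ -0.141, v(-1) ≈ -0.909, v(-0.5) ≈ -0.841, v(0) ≈ 0.000.
Sum = Δs · [v(-1.5) + v(-1) + v(-0.5) + v(0)].
Sum ≈ -0.946.

-0.946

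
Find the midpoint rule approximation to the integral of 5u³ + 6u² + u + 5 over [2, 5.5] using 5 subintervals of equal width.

Δu = (5.5 − 2)/5 = 0.7.
Midpoints: 2.35, 3.05, 3.75, 4.45, 5.15.
f(2.35) = 105.374375, f(3.05) = 205.728125, f(3.75) = 356.796875, f(4.45) = 568.870625, f(5.15) = 852.239375.
Sum = Δu · [f(2.35) + f(3.05) + f(3.75) + f(4.45) + f(5.15)].
Sum = 1462.3065625.

1462.3065625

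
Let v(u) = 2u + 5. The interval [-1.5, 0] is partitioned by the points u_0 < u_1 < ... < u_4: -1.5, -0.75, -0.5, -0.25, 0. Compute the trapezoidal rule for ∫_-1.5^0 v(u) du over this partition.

Subinterval widths: 0.75, 0.25, 0.25, 0.25.
v(-1.5) = 2, v(-0.75) = 3.5, v(-0.5) = 4, v(-0.25) = 4.5, v(0) = 5.
On each subinterval the trapezoid contributes (Δu_i/2)·[v(u_{i-1}) + v(u_i)].
Sum = 5.25.

5.25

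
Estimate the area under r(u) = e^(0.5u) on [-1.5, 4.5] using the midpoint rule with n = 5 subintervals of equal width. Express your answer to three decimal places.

Δu = (4.5 − (-1.5))/5 = 1.2.
Midpoints: -0.9, 0.3, 1.5, 2.7, 3.9.
r(-0.9) ≈ 0.638, r(0.3) ≈ 1.162, r(1.5) ≈ 2.117, r(2.7) ≈ 3.857, r(3.9) ≈ 7.029.
Sum = Δu · [r(-0.9) + r(0.3) + r(1.5) + r(2.7) + r(3.9)].
Sum ≈ 17.763.

17.763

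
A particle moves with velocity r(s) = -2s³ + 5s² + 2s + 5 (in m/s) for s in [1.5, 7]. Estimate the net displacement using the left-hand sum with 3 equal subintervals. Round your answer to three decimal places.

Δs = (7 − 1.5)/3 = 11/6.
Left endpoints: 1.5, 10/3, 31/6.
r(1.5) = 12.5, r(10/3) = -185/27, r(31/6) = -3430/27.
Sum = Δs · [r(1.5) + r(10/3) + r(31/6)].
Sum ≈ -222.546.

-222.546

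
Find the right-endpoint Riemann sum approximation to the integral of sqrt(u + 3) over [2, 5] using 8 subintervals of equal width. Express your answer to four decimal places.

Δu = (5 − 2)/8 = 0.375.
Right endpoints: 2.375, 2.75, 3.125, 3.5, 3.875, 4.25, 4.625, 5.
f(2.375) ≈ 2.3184, f(2.75) ≈ 2.3979, f(3.125) ≈ 2.4749, f(3.5) ≈ 2.5495, f(3.875) ≈ 2.6220, f(4.25) ≈ 2.6926, f(4.625) ≈ 2.7613, f(5) ≈ 2.8284.
Sum = Δu · [f(2.375) + f(2.75) + f(3.125) + ...].
Sum ≈ 7.7419.

7.7419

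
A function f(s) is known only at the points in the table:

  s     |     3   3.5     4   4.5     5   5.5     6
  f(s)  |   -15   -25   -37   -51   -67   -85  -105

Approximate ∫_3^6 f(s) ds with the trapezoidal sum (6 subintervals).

-162.5

Δs = 0.5.
T_6 = (0.5/2)·[(-15) + 2·(-25) + 2·(-37) + 2·(-51) + 2·(-67) + 2·(-85) + (-105)] = -162.5.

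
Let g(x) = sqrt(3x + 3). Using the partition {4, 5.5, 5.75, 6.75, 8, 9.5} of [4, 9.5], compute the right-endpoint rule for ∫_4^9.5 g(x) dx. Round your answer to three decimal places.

Subinterval widths: 1.5, 0.25, 1, 1.25, 1.5.
Right endpoints: 5.5, 5.75, 6.75, 8, 9.5.
g(5.5) ≈ 4.416, g(5.75) ≈ 4.500, g(6.75) ≈ 4.822, g(8) ≈ 5.196, g(9.5) ≈ 5.612.
Sum = Σ Δx_i · g(x_i).
Sum ≈ 27.485.

27.485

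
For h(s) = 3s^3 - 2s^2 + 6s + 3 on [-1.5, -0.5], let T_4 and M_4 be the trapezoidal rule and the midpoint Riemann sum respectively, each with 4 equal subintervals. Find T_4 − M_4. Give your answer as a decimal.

-0.171875

T_4 = -9.03125.
M_4 = -8.859375.
T_4 − M_4 = -0.171875.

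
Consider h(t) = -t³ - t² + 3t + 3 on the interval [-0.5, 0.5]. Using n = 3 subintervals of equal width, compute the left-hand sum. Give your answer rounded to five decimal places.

2.43981

Δt = (0.5 − (-0.5))/3 = 1/3.
Left endpoints: -0.5, -1/6, 1/6.
h(-0.5) = 1.375, h(-1/6) = 535/216, h(1/6) = 749/216.
Sum = Δt · [h(-0.5) + h(-1/6) + h(1/6)].
Sum ≈ 2.43981.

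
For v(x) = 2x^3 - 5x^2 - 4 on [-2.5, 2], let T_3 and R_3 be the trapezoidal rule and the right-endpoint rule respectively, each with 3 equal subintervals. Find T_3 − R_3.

-43.875

T_3 = -79.875.
R_3 = -36.
T_3 − R_3 = -43.875.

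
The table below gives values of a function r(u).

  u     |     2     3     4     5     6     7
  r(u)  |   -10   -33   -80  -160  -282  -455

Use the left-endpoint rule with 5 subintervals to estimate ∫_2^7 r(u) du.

Δu = 1.
Sum = 1·[(-10) + (-33) + (-80) + (-160) + (-282)] = -565.

-565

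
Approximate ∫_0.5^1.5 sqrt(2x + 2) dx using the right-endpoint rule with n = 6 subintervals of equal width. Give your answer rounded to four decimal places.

2.0364

Δx = (1.5 − 0.5)/6 = 1/6.
Right endpoints: 2/3, 5/6, 1, 7/6, 4/3, 1.5.
f(2/3) ≈ 1.8257, f(5/6) ≈ 1.9149, f(1) ≈ 2.0000, f(7/6) ≈ 2.0817, f(4/3) ≈ 2.1602, f(1.5) ≈ 2.2361.
Sum = Δx · [f(2/3) + f(5/6) + f(1) + ...].
Sum ≈ 2.0364.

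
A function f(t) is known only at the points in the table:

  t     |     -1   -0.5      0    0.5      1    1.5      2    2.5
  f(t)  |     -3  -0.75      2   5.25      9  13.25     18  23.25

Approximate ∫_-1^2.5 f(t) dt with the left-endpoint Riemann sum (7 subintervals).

21.875

Δt = 0.5.
Sum = 0.5·[(-3) + (-0.75) + 2 + 5.25 + 9 + 13.25 + 18] = 21.875.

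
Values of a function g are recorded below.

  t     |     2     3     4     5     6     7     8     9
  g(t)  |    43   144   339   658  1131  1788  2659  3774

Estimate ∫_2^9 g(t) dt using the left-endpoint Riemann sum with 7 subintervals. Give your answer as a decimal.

6762

Δt = 1.
Sum = 1·[43 + 144 + 339 + 658 + 1131 + 1788 + 2659] = 6762.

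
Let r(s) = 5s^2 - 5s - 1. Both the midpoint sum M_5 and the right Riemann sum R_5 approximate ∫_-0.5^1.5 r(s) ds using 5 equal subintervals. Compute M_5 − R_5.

-0.4

M_5 = -1.3.
R_5 = -0.9.
M_5 − R_5 = -0.4.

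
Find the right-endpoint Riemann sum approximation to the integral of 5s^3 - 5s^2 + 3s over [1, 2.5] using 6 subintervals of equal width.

37.83203125

Δs = (2.5 − 1)/6 = 0.25.
Right endpoints: 1.25, 1.5, 1.75, 2, 2.25, 2.5.
f(1.25) = 5.703125, f(1.5) = 10.125, f(1.75) = 16.734375, f(2) = 26, f(2.25) = 38.390625, f(2.5) = 54.375.
Sum = Δs · [f(1.25) + f(1.5) + f(1.75) + ...].
Sum = 37.83203125.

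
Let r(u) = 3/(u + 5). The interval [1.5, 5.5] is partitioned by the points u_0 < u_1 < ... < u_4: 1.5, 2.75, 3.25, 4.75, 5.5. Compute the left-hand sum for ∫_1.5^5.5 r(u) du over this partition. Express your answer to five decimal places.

1.54670

Subinterval widths: 1.25, 0.5, 1.5, 0.75.
Left endpoints: 1.5, 2.75, 3.25, 4.75.
r(1.5) = 6/13, r(2.75) = 12/31, r(3.25) = 4/11, r(4.75) = 4/13.
Sum = Σ Δu_i · r(u_i).
Sum ≈ 1.54670.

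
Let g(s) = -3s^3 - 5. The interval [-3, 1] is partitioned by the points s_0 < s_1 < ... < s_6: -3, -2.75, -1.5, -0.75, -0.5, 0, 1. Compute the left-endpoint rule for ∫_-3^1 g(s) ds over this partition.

86.3359375

Subinterval widths: 0.25, 1.25, 0.75, 0.25, 0.5, 1.
Left endpoints: -3, -2.75, -1.5, -0.75, -0.5, 0.
g(-3) = 76, g(-2.75) = 57.390625, g(-1.5) = 5.125, g(-0.75) = -3.734375, g(-0.5) = -4.625, g(0) = -5.
Sum = Σ Δs_i · g(s_i).
Sum = 86.3359375.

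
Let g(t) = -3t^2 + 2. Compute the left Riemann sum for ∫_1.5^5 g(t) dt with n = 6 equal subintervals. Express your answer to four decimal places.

-95.3142

Δt = (5 − 1.5)/6 = 7/12.
Left endpoints: 1.5, 25/12, 8/3, 3.25, 23/6, 53/12.
g(1.5) = -4.75, g(25/12) = -529/48, g(8/3) = -58/3, g(3.25) = -29.6875, g(23/6) = -505/12, g(53/12) = -2713/48.
Sum = Δt · [g(1.5) + g(25/12) + g(8/3) + ...].
Sum ≈ -95.3142.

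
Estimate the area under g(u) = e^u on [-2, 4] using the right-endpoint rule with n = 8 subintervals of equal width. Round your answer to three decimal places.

77.416

Δu = (4 − (-2))/8 = 0.75.
Right endpoints: -1.25, -0.5, 0.25, 1, 1.75, 2.5, 3.25, 4.
g(-1.25) ≈ 0.287, g(-0.5) ≈ 0.607, g(0.25) ≈ 1.284, g(1) ≈ 2.718, g(1.75) ≈ 5.755, g(2.5) ≈ 12.182, g(3.25) ≈ 25.790, g(4) ≈ 54.598.
Sum = Δu · [g(-1.25) + g(-0.5) + g(0.25) + ...].
Sum ≈ 77.416.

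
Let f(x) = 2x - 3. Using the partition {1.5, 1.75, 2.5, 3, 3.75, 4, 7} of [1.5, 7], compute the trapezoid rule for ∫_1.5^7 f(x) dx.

Subinterval widths: 0.25, 0.75, 0.5, 0.75, 0.25, 3.
f(1.5) = 0, f(1.75) = 0.5, f(2.5) = 2, f(3) = 3, f(3.75) = 4.5, f(4) = 5, f(7) = 11.
On each subinterval the trapezoid contributes (Δx_i/2)·[f(x_{i-1}) + f(x_i)].
Sum = 30.25.

30.25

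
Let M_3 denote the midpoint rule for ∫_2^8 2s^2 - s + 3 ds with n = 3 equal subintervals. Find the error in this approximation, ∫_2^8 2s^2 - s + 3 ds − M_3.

4

Exact integral: ∫_2^8 f(s) ds = 324.
M_3 = 320.
Error = 324 − 320 = 4.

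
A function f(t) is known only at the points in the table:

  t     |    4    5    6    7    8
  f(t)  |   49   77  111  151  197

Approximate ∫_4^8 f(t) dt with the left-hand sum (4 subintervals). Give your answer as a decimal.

Δt = 1.
Sum = 1·[49 + 77 + 111 + 151] = 388.

388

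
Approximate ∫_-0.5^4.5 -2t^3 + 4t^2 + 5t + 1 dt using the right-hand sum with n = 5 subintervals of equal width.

Δt = (4.5 − (-0.5))/5 = 1.
Right endpoints: 0.5, 1.5, 2.5, 3.5, 4.5.
f(0.5) = 4.25, f(1.5) = 10.75, f(2.5) = 7.25, f(3.5) = -18.25, f(4.5) = -77.75.
Sum = Δt · [f(0.5) + f(1.5) + f(2.5) + f(3.5) + f(4.5)].
Sum = -73.75.

-73.75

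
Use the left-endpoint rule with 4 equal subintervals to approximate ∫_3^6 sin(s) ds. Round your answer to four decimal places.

-1.7002

Δs = (6 − 3)/4 = 0.75.
Left endpoints: 3, 3.75, 4.5, 5.25.
f(3) ≈ 0.1411, f(3.75) ≈ -0.5716, f(4.5) ≈ -0.9775, f(5.25) ≈ -0.8589.
Sum = Δs · [f(3) + f(3.75) + f(4.5) + f(5.25)].
Sum ≈ -1.7002.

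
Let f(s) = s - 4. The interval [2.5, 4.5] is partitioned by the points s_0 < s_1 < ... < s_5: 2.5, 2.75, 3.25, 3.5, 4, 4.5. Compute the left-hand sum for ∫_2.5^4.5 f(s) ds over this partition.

Subinterval widths: 0.25, 0.5, 0.25, 0.5, 0.5.
Left endpoints: 2.5, 2.75, 3.25, 3.5, 4.
f(2.5) = -1.5, f(2.75) = -1.25, f(3.25) = -0.75, f(3.5) = -0.5, f(4) = 0.
Sum = Σ Δs_i · f(s_i).
Sum = -1.4375.

-1.4375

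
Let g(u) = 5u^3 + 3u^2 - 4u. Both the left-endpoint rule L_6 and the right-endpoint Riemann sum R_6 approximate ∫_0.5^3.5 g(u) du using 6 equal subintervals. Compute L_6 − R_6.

L_6 = 150.9375.
R_6 = 269.8125.
L_6 − R_6 = -118.875.

-118.875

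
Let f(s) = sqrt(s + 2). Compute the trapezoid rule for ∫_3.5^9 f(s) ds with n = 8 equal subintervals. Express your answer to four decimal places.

Δs = (9 − 3.5)/8 = 0.6875.
f(3.5) ≈ 2.3452, f(4.1875) ≈ 2.4875, f(4.875) ≈ 2.6220, f(5.5625) ≈ 2.7500, f(6.25) ≈ 2.8723, f(6.9375) ≈ 2.9896, f(7.625) ≈ 3.1024, f(8.3125) ≈ 3.2113, f(9) ≈ 3.3166.
T_8 = (Δs/2)·[f(s_0) + 2f(s_1) + ... + 2f(s_{7}) + f(s_8)].
Sum ≈ 15.7204.

15.7204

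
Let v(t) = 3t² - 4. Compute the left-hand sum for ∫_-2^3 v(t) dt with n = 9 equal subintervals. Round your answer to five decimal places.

Δt = (3 − (-2))/9 = 5/9.
Left endpoints: -2, -13/9, -8/9, -1/3, 2/9, 7/9, 4/3, 17/9, 22/9.
v(-2) = 8, v(-13/9) = 61/27, v(-8/9) = -44/27, v(-1/3) = -11/3, v(2/9) = -104/27, v(7/9) = -59/27, v(4/3) = 4/3, v(17/9) = 181/27, v(22/9) = 376/27.
Sum = Δt · [v(-2) + v(-13/9) + v(-8/9) + ...].
Sum ≈ 11.60494.

11.60494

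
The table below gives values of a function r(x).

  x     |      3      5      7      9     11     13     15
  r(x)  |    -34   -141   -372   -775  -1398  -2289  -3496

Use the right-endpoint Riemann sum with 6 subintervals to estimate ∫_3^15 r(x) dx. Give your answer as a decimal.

-16942

Δx = 2.
Sum = 2·[(-141) + (-372) + (-775) + (-1398) + (-2289) + (-3496)] = -16942.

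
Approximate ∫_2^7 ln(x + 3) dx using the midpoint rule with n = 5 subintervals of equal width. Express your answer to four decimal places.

Δx = (7 − 2)/5 = 1.
Midpoints: 2.5, 3.5, 4.5, 5.5, 6.5.
f(2.5) ≈ 1.7047, f(3.5) ≈ 1.8718, f(4.5) ≈ 2.0149, f(5.5) ≈ 2.1401, f(6.5) ≈ 2.2513.
Sum = Δx · [f(2.5) + f(3.5) + f(4.5) + f(5.5) + f(6.5)].
Sum ≈ 9.9828.

9.9828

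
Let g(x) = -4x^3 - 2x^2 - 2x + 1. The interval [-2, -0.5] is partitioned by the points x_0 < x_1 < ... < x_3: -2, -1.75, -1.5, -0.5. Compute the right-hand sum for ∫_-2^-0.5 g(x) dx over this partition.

Subinterval widths: 0.25, 0.25, 1.
Right endpoints: -1.75, -1.5, -0.5.
g(-1.75) = 19.8125, g(-1.5) = 13, g(-0.5) = 2.
Sum = Σ Δx_i · g(x_i).
Sum = 10.203125.

10.203125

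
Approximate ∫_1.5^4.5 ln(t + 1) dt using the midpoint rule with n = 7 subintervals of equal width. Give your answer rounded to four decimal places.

4.0871

Δt = (4.5 − 1.5)/7 = 3/7.
Midpoints: 12/7, 15/7, 18/7, 3, 24/7, 27/7, 30/7.
f(12/7) ≈ 0.9985, f(15/7) ≈ 1.1451, f(18/7) ≈ 1.2730, f(3) ≈ 1.3863, f(24/7) ≈ 1.4881, f(27/7) ≈ 1.5805, f(30/7) ≈ 1.6650.
Sum = Δt · [f(12/7) + f(15/7) + f(18/7) + ...].
Sum ≈ 4.0871.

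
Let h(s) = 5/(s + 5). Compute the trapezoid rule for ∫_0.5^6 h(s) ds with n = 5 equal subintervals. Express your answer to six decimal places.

Δs = (6 − 0.5)/5 = 1.1.
h(0.5) = 10/11, h(1.6) = 25/33, h(2.7) = 50/77, h(3.8) = 25/44, h(4.9) = 50/99, h(6) = 5/11.
T_5 = (Δs/2)·[h(s_0) + 2h(s_1) + ... + 2h(s_{4}) + h(s_5)].
Sum ≈ 3.478175.

3.478175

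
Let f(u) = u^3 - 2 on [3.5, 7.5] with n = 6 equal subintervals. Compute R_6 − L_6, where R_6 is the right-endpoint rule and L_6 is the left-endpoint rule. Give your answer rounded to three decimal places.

252.667

R_6 ≈ 876.72222.
L_6 ≈ 624.05556.
R_6 − L_6 ≈ 252.667.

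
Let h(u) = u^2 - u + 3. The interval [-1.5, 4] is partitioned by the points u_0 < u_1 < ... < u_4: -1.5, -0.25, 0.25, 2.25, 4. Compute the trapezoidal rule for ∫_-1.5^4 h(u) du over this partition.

Subinterval widths: 1.25, 0.5, 2, 1.75.
h(-1.5) = 6.75, h(-0.25) = 3.3125, h(0.25) = 2.8125, h(2.25) = 5.8125, h(4) = 15.
On each subinterval the trapezoid contributes (Δu_i/2)·[h(u_{i-1}) + h(u_i)].
Sum = 34.65625.

34.65625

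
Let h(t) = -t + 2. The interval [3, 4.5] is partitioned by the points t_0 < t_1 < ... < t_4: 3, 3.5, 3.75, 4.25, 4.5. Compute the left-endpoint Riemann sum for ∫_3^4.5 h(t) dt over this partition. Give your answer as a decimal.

-2.3125

Subinterval widths: 0.5, 0.25, 0.5, 0.25.
Left endpoints: 3, 3.5, 3.75, 4.25.
h(3) = -1, h(3.5) = -1.5, h(3.75) = -1.75, h(4.25) = -2.25.
Sum = Σ Δt_i · h(t_i).
Sum = -2.3125.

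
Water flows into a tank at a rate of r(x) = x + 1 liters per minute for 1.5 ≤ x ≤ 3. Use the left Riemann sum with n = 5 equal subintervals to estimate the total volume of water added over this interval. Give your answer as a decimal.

Δx = (3 − 1.5)/5 = 0.3.
Left endpoints: 1.5, 1.8, 2.1, 2.4, 2.7.
r(1.5) = 2.5, r(1.8) = 2.8, r(2.1) = 3.1, r(2.4) = 3.4, r(2.7) = 3.7.
Sum = Δx · [r(1.5) + r(1.8) + r(2.1) + r(2.4) + r(2.7)].
Sum = 4.65.

4.65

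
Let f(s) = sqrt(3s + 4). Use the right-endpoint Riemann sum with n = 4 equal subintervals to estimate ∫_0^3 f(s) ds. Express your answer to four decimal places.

9.2248

Δs = (3 − 0)/4 = 0.75.
Right endpoints: 0.75, 1.5, 2.25, 3.
f(0.75) ≈ 2.5000, f(1.5) ≈ 2.9155, f(2.25) ≈ 3.2787, f(3) ≈ 3.6056.
Sum = Δs · [f(0.75) + f(1.5) + f(2.25) + f(3)].
Sum ≈ 9.2248.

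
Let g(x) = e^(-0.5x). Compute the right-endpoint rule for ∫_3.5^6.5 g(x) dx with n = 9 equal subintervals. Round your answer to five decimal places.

0.24812

Δx = (6.5 − 3.5)/9 = 1/3.
Right endpoints: 23/6, 25/6, 4.5, 29/6, 31/6, 5.5, 35/6, 37/6, 6.5.
g(23/6) ≈ 0.14710, g(25/6) ≈ 0.12451, g(4.5) ≈ 0.10540, g(29/6) ≈ 0.08922, g(31/6) ≈ 0.07552, g(5.5) ≈ 0.06393, g(35/6) ≈ 0.05411, g(37/6) ≈ 0.04581, g(6.5) ≈ 0.03877.
Sum = Δx · [g(23/6) + g(25/6) + g(4.5) + ...].
Sum ≈ 0.24812.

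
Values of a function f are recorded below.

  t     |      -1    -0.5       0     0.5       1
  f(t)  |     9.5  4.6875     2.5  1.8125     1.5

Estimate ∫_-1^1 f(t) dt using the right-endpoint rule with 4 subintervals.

5.25

Δt = 0.5.
Sum = 0.5·[4.6875 + 2.5 + 1.8125 + 1.5] = 5.25.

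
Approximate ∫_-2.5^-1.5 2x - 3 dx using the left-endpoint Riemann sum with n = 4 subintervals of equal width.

Δx = (-1.5 − (-2.5))/4 = 0.25.
Left endpoints: -2.5, -2.25, -2, -1.75.
f(-2.5) = -8, f(-2.25) = -7.5, f(-2) = -7, f(-1.75) = -6.5.
Sum = Δx · [f(-2.5) + f(-2.25) + f(-2) + f(-1.75)].
Sum = -7.25.

-7.25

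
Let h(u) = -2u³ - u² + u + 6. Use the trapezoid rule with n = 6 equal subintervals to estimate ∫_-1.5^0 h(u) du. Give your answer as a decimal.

9.3359375

Δu = (0 − (-1.5))/6 = 0.25.
h(-1.5) = 9, h(-1.25) = 7.09375, h(-1) = 6, h(-0.75) = 5.53125, h(-0.5) = 5.5, h(-0.25) = 5.71875, h(0) = 6.
T_6 = (Δu/2)·[h(u_0) + 2h(u_1) + ... + 2h(u_{5}) + h(u_6)].
Sum = 9.3359375.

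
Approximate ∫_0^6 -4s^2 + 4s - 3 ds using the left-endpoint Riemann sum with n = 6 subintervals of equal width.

-178

Δs = (6 − 0)/6 = 1.
Left endpoints: 0, 1, 2, 3, 4, 5.
f(0) = -3, f(1) = -3, f(2) = -11, f(3) = -27, f(4) = -51, f(5) = -83.
Sum = Δs · [f(0) + f(1) + f(2) + ...].
Sum = -178.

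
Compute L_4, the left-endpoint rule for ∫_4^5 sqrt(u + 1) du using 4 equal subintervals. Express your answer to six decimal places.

Δu = (5 − 4)/4 = 0.25.
Left endpoints: 4, 4.25, 4.5, 4.75.
f(4) ≈ 2.236068, f(4.25) ≈ 2.291288, f(4.5) ≈ 2.345208, f(4.75) ≈ 2.397916.
Sum = Δu · [f(4) + f(4.25) + f(4.5) + f(4.75)].
Sum ≈ 2.317620.

2.317620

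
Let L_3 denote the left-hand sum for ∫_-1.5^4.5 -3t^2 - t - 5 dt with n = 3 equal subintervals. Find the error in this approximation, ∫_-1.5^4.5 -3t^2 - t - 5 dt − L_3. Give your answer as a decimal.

Exact integral: ∫_-1.5^4.5 f(t) dt = -133.5.
L_3 = -85.5.
Error = -133.5 − (-85.5) = -48.

-48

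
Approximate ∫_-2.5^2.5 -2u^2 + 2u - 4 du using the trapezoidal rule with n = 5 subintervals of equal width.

-42.5

Δu = (2.5 − (-2.5))/5 = 1.
f(-2.5) = -21.5, f(-1.5) = -11.5, f(-0.5) = -5.5, f(0.5) = -3.5, f(1.5) = -5.5, f(2.5) = -11.5.
T_5 = (Δu/2)·[f(u_0) + 2f(u_1) + ... + 2f(u_{4}) + f(u_5)].
Sum = -42.5.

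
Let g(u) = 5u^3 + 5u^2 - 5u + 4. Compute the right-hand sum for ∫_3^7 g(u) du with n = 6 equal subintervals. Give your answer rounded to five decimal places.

Δu = (7 − 3)/6 = 2/3.
Right endpoints: 11/3, 13/3, 5, 17/3, 19/3, 7.
g(11/3) = 8083/27, g(13/3) = 13043/27, g(5) = 729, g(17/3) = 28243/27, g(19/3) = 38963/27, g(7) = 1929.
Sum = Δu · [g(11/3) + g(13/3) + g(5) + ...].
Sum ≈ 3953.03704.

3953.03704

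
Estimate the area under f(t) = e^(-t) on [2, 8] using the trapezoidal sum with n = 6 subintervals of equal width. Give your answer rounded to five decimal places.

0.14607

Δt = (8 − 2)/6 = 1.
f(2) ≈ 0.13534, f(3) ≈ 0.04979, f(4) ≈ 0.01832, f(5) ≈ 0.00674, f(6) ≈ 0.00248, f(7) ≈ 0.00091, f(8) ≈ 0.00034.
T_6 = (Δt/2)·[f(t_0) + 2f(t_1) + ... + 2f(t_{5}) + f(t_6)].
Sum ≈ 0.14607.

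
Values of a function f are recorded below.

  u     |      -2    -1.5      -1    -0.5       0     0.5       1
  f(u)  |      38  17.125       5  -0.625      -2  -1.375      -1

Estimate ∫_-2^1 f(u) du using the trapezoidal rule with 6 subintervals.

18.3125

Δu = 0.5.
T_6 = (0.5/2)·[38 + 2·17.125 + 2·5 + 2·(-0.625) + 2·(-2) + 2·(-1.375) + (-1)] = 18.3125.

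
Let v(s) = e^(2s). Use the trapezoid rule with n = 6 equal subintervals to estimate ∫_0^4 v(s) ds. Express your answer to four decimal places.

1704.4413

Δs = (4 − 0)/6 = 2/3.
v(0) ≈ 1.0000, v(2/3) ≈ 3.7937, v(4/3) ≈ 14.3919, v(2) ≈ 54.5982, v(8/3) ≈ 207.1272, v(10/3) ≈ 785.7720, v(4) ≈ 2980.9580.
T_6 = (Δs/2)·[v(s_0) + 2v(s_1) + ... + 2v(s_{5}) + v(s_6)].
Sum ≈ 1704.4413.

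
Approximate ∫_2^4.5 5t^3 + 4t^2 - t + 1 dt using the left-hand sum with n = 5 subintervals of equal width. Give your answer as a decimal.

483.75

Δt = (4.5 − 2)/5 = 0.5.
Left endpoints: 2, 2.5, 3, 3.5, 4.
f(2) = 55, f(2.5) = 101.625, f(3) = 169, f(3.5) = 260.875, f(4) = 381.
Sum = Δt · [f(2) + f(2.5) + f(3) + f(3.5) + f(4)].
Sum = 483.75.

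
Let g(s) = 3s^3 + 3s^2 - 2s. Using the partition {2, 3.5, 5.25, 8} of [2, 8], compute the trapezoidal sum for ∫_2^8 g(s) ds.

Subinterval widths: 1.5, 1.75, 2.75.
g(2) = 32, g(3.5) = 158.375, g(5.25) = 506.296875, g(8) = 1712.
On each subinterval the trapezoid contributes (Δs_i/2)·[g(s_{i-1}) + g(s_i)].
Sum = 3774.52734375.

3774.52734375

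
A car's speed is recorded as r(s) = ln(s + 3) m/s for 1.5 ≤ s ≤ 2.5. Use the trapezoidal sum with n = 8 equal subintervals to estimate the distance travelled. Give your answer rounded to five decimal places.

Δs = (2.5 − 1.5)/8 = 0.125.
r(1.5) ≈ 1.50408, r(1.625) ≈ 1.53148, r(1.75) ≈ 1.55814, r(1.875) ≈ 1.58412, r(2) ≈ 1.60944, r(2.125) ≈ 1.63413, r(2.25) ≈ 1.65823, r(2.375) ≈ 1.68176, r(2.5) ≈ 1.70475.
T_8 = (Δs/2)·[r(s_0) + 2r(s_1) + ... + 2r(s_{7}) + r(s_8)].
Sum ≈ 1.60771.

1.60771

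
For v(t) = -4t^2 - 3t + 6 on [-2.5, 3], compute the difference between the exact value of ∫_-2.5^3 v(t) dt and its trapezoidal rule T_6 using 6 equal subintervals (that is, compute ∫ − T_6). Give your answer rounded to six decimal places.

3.081019

Exact integral: ∫_-2.5^3 v(t) dt ≈ -27.95833333.
T_6 ≈ -31.03935185.
Error ≈ -27.95833333 − (-31.03935185) ≈ 3.081019.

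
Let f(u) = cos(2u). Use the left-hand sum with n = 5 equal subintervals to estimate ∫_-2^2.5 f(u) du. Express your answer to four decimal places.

-1.0345

Δu = (2.5 − (-2))/5 = 0.9.
Left endpoints: -2, -1.1, -0.2, 0.7, 1.6.
f(-2) ≈ -0.6536, f(-1.1) ≈ -0.5885, f(-0.2) ≈ 0.9211, f(0.7) ≈ 0.1700, f(1.6) ≈ -0.9983.
Sum = Δu · [f(-2) + f(-1.1) + f(-0.2) + f(0.7) + f(1.6)].
Sum ≈ -1.0345.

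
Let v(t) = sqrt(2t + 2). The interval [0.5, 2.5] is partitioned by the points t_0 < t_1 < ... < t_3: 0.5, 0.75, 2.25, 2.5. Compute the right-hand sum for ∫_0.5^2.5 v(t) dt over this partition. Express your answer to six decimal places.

4.953410

Subinterval widths: 0.25, 1.5, 0.25.
Right endpoints: 0.75, 2.25, 2.5.
v(0.75) ≈ 1.870829, v(2.25) ≈ 2.549510, v(2.5) ≈ 2.645751.
Sum = Σ Δt_i · v(t_i).
Sum ≈ 4.953410.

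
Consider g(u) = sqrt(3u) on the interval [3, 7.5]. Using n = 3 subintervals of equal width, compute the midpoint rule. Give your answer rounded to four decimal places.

Δu = (7.5 − 3)/3 = 1.5.
Midpoints: 3.75, 5.25, 6.75.
g(3.75) ≈ 3.3541, g(5.25) ≈ 3.9686, g(6.75) ≈ 4.5000.
Sum = Δu · [g(3.75) + g(5.25) + g(6.75)].
Sum ≈ 17.7341.

17.7341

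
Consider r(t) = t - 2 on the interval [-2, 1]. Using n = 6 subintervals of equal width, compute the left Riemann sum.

-8.25

Δt = (1 − (-2))/6 = 0.5.
Left endpoints: -2, -1.5, -1, -0.5, 0, 0.5.
r(-2) = -4, r(-1.5) = -3.5, r(-1) = -3, r(-0.5) = -2.5, r(0) = -2, r(0.5) = -1.5.
Sum = Δt · [r(-2) + r(-1.5) + r(-1) + ...].
Sum = -8.25.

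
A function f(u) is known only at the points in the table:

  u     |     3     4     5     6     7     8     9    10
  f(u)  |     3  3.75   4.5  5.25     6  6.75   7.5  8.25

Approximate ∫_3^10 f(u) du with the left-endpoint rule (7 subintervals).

Δu = 1.
Sum = 1·[3 + 3.75 + 4.5 + 5.25 + 6 + 6.75 + 7.5] = 36.75.

36.75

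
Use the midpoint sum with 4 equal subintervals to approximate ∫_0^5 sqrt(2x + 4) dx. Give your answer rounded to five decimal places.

14.80931

Δx = (5 − 0)/4 = 1.25.
Midpoints: 0.625, 1.875, 3.125, 4.375.
f(0.625) ≈ 2.29129, f(1.875) ≈ 2.78388, f(3.125) ≈ 3.20156, f(4.375) ≈ 3.57071.
Sum = Δx · [f(0.625) + f(1.875) + f(3.125) + f(4.375)].
Sum ≈ 14.80931.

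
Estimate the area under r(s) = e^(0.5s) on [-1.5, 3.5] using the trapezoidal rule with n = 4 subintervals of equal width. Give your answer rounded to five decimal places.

10.90615

Δs = (3.5 − (-1.5))/4 = 1.25.
r(-1.5) ≈ 0.47237, r(-0.25) ≈ 0.88250, r(1) ≈ 1.64872, r(2.25) ≈ 3.08022, r(3.5) ≈ 5.75460.
T_4 = (Δs/2)·[r(s_0) + 2r(s_1) + 2r(s_2) + 2r(s_3) + r(s_4)].
Sum ≈ 10.90615.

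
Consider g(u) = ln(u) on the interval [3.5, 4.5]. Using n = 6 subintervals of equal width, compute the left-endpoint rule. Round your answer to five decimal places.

Δu = (4.5 − 3.5)/6 = 1/6.
Left endpoints: 3.5, 11/3, 23/6, 4, 25/6, 13/3.
g(3.5) ≈ 1.25276, g(11/3) ≈ 1.29928, g(23/6) ≈ 1.34373, g(4) ≈ 1.38629, g(25/6) ≈ 1.42712, g(13/3) ≈ 1.46634.
Sum = Δu · [g(3.5) + g(11/3) + g(23/6) + ...].
Sum ≈ 1.36259.

1.36259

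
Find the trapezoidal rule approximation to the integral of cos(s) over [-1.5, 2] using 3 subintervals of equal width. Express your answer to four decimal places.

1.6854

Δs = (2 − (-1.5))/3 = 7/6.
f(-1.5) ≈ 0.0707, f(-1/3) ≈ 0.9450, f(5/6) ≈ 0.6724, f(2) ≈ -0.4161.
T_3 = (Δs/2)·[f(s_0) + 2f(s_1) + 2f(s_2) + f(s_3)].
Sum ≈ 1.6854.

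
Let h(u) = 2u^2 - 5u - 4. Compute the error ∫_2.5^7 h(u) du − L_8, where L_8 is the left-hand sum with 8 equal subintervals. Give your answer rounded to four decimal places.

Exact integral: ∫_2.5^7 h(u) du = 93.375.
L_8 ≈ 76.130859.
Error ≈ 93.375 − 76.130859 ≈ 17.2441.

17.2441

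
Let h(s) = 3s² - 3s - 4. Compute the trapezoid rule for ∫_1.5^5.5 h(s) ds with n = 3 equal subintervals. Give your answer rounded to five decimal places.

108.55556

Δs = (5.5 − 1.5)/3 = 4/3.
h(1.5) = -1.75, h(17/6) = 139/12, h(25/6) = 427/12, h(5.5) = 70.25.
T_3 = (Δs/2)·[h(s_0) + 2h(s_1) + 2h(s_2) + h(s_3)].
Sum ≈ 108.55556.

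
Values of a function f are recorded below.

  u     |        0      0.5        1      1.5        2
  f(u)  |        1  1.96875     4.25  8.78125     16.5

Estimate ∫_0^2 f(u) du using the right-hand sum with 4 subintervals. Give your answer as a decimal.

15.75

Δu = 0.5.
Sum = 0.5·[1.96875 + 4.25 + 8.78125 + 16.5] = 15.75.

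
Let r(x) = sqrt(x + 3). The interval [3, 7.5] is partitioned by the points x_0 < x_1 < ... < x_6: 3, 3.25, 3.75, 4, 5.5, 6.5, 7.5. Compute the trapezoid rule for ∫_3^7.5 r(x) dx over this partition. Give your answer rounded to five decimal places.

12.87973

Subinterval widths: 0.25, 0.5, 0.25, 1.5, 1, 1.
r(3) ≈ 2.44949, r(3.25) ≈ 2.50000, r(3.75) ≈ 2.59808, r(4) ≈ 2.64575, r(5.5) ≈ 2.91548, r(6.5) ≈ 3.08221, r(7.5) ≈ 3.24037.
On each subinterval the trapezoid contributes (Δx_i/2)·[r(x_{i-1}) + r(x_i)].
Sum ≈ 12.87973.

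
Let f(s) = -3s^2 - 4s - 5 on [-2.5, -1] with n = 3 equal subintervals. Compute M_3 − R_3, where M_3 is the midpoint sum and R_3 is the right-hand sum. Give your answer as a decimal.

M_3 = -11.53125.
R_3 = -9.375.
M_3 − R_3 = -2.15625.

-2.15625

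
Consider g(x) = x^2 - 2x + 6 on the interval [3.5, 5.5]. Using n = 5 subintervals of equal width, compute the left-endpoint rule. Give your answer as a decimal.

Δx = (5.5 − 3.5)/5 = 0.4.
Left endpoints: 3.5, 3.9, 4.3, 4.7, 5.1.
g(3.5) = 11.25, g(3.9) = 13.41, g(4.3) = 15.89, g(4.7) = 18.69, g(5.1) = 21.81.
Sum = Δx · [g(3.5) + g(3.9) + g(4.3) + g(4.7) + g(5.1)].
Sum = 32.42.

32.42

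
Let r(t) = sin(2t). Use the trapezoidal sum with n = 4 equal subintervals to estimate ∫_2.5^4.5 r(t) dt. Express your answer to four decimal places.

Δt = (4.5 − 2.5)/4 = 0.5.
r(2.5) ≈ -0.9589, r(3) ≈ -0.2794, r(3.5) ≈ 0.6570, r(4) ≈ 0.9894, r(4.5) ≈ 0.4121.
T_4 = (Δt/2)·[r(t_0) + 2r(t_1) + 2r(t_2) + 2r(t_3) + r(t_4)].
Sum ≈ 0.5468.

0.5468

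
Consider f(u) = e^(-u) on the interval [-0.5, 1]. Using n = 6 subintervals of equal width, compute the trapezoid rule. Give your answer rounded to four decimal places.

Δu = (1 − (-0.5))/6 = 0.25.
f(-0.5) ≈ 1.6487, f(-0.25) ≈ 1.2840, f(0) ≈ 1.0000, f(0.25) ≈ 0.7788, f(0.5) ≈ 0.6065, f(0.75) ≈ 0.4724, f(1) ≈ 0.3679.
T_6 = (Δu/2)·[f(u_0) + 2f(u_1) + ... + 2f(u_{5}) + f(u_6)].
Sum ≈ 1.2875.

1.2875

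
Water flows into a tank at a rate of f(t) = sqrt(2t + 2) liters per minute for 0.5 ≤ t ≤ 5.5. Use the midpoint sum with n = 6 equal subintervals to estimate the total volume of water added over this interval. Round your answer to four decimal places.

13.9006

Δt = (5.5 − 0.5)/6 = 5/6.
Midpoints: 11/12, 1.75, 31/12, 41/12, 4.25, 61/12.
f(11/12) ≈ 1.9579, f(1.75) ≈ 2.3452, f(31/12) ≈ 2.6771, f(41/12) ≈ 2.9721, f(4.25) ≈ 3.2404, f(61/12) ≈ 3.4881.
Sum = Δt · [f(11/12) + f(1.75) + f(31/12) + ...].
Sum ≈ 13.9006.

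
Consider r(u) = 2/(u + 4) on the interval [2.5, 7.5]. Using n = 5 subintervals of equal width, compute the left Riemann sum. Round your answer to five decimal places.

Δu = (7.5 − 2.5)/5 = 1.
Left endpoints: 2.5, 3.5, 4.5, 5.5, 6.5.
r(2.5) = 4/13, r(3.5) = 4/15, r(4.5) = 4/17, r(5.5) = 4/19, r(6.5) = 4/21.
Sum = Δu · [r(2.5) + r(3.5) + r(4.5) + r(5.5) + r(6.5)].
Sum ≈ 1.21066.

1.21066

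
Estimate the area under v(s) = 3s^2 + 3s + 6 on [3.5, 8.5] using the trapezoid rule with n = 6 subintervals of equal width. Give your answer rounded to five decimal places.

Δs = (8.5 − 3.5)/6 = 5/6.
v(3.5) = 53.25, v(13/3) = 226/3, v(31/6) = 1219/12, v(6) = 132, v(41/6) = 1999/12, v(23/3) = 616/3, v(8.5) = 248.25.
T_6 = (Δs/2)·[v(s_0) + 2v(s_1) + ... + 2v(s_{5}) + v(s_6)].
Sum ≈ 692.98611.

692.98611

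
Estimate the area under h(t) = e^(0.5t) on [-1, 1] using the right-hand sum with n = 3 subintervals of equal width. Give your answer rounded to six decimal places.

2.451042

Δt = (1 − (-1))/3 = 2/3.
Right endpoints: -1/3, 1/3, 1.
h(-1/3) ≈ 0.846482, h(1/3) ≈ 1.181360, h(1) ≈ 1.648721.
Sum = Δt · [h(-1/3) + h(1/3) + h(1)].
Sum ≈ 2.451042.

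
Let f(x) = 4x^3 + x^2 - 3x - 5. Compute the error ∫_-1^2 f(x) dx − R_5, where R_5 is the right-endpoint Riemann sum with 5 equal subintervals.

-10.26

Exact integral: ∫_-1^2 f(x) dx = -1.5.
R_5 = 8.76.
Error = -1.5 − 8.76 = -10.26.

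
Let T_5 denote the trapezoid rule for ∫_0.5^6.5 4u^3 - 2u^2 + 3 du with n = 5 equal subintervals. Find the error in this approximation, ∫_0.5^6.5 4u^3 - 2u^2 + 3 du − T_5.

Exact integral: ∫_0.5^6.5 f(u) du = 1620.
T_5 = 1677.6.
Error = 1620 − 1677.6 = -57.6.

-57.6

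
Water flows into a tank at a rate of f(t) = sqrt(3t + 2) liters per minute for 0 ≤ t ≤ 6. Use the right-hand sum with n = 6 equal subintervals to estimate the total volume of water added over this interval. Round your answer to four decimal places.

20.7180

Δt = (6 − 0)/6 = 1.
Right endpoints: 1, 2, 3, 4, 5, 6.
f(1) ≈ 2.2361, f(2) ≈ 2.8284, f(3) ≈ 3.3166, f(4) ≈ 3.7417, f(5) ≈ 4.1231, f(6) ≈ 4.4721.
Sum = Δt · [f(1) + f(2) + f(3) + ...].
Sum ≈ 20.7180.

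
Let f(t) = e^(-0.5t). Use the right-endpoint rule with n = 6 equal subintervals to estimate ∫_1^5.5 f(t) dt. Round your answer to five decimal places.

Δt = (5.5 − 1)/6 = 0.75.
Right endpoints: 1.75, 2.5, 3.25, 4, 4.75, 5.5.
f(1.75) ≈ 0.41686, f(2.5) ≈ 0.28650, f(3.25) ≈ 0.19691, f(4) ≈ 0.13534, f(4.75) ≈ 0.09301, f(5.5) ≈ 0.06393.
Sum = Δt · [f(1.75) + f(2.5) + f(3.25) + ...].
Sum ≈ 0.89442.

0.89442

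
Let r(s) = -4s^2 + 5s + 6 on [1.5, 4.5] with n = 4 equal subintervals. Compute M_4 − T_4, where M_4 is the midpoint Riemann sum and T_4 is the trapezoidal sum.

1.6875

M_4 = -53.4375.
T_4 = -55.125.
M_4 − T_4 = 1.6875.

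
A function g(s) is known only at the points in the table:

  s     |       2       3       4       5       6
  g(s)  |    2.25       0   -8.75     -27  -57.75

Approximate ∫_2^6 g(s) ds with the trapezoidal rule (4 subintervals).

Δs = 1.
T_4 = (1/2)·[2.25 + 2·0 + 2·(-8.75) + 2·(-27) + (-57.75)] = -63.5.

-63.5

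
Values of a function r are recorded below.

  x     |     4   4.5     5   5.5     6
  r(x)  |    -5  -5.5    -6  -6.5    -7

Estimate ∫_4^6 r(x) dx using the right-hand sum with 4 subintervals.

-12.5

Δx = 0.5.
Sum = 0.5·[(-5.5) + (-6) + (-6.5) + (-7)] = -12.5.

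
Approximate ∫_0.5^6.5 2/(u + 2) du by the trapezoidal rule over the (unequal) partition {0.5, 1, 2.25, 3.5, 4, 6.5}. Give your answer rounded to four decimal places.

Subinterval widths: 0.5, 1.25, 1.25, 0.5, 2.5.
f(0.5) = 0.8, f(1) = 2/3, f(2.25) = 8/17, f(3.5) = 4/11, f(4) = 1/3, f(6.5) = 4/17.
On each subinterval the trapezoid contributes (Δu_i/2)·[f(u_{i-1}) + f(u_i)].
Sum ≈ 2.4839.

2.4839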